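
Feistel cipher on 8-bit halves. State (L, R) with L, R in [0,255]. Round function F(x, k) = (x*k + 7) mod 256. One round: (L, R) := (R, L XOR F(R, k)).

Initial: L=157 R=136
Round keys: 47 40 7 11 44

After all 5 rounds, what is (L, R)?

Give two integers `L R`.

Round 1 (k=47): L=136 R=98
Round 2 (k=40): L=98 R=223
Round 3 (k=7): L=223 R=66
Round 4 (k=11): L=66 R=2
Round 5 (k=44): L=2 R=29

Answer: 2 29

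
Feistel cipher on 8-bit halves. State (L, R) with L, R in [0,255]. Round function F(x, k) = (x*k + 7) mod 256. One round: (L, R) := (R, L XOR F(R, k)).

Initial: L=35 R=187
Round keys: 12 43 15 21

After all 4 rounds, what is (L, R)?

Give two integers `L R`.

Answer: 235 10

Derivation:
Round 1 (k=12): L=187 R=232
Round 2 (k=43): L=232 R=68
Round 3 (k=15): L=68 R=235
Round 4 (k=21): L=235 R=10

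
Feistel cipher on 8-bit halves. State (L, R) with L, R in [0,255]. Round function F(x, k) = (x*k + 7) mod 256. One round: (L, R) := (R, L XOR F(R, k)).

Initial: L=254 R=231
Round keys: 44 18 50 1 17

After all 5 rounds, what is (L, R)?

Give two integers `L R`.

Round 1 (k=44): L=231 R=69
Round 2 (k=18): L=69 R=6
Round 3 (k=50): L=6 R=118
Round 4 (k=1): L=118 R=123
Round 5 (k=17): L=123 R=68

Answer: 123 68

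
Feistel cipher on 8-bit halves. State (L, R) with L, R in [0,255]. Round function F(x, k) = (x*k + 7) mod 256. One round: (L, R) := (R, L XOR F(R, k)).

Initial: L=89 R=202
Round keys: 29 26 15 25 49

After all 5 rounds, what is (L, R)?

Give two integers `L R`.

Round 1 (k=29): L=202 R=176
Round 2 (k=26): L=176 R=45
Round 3 (k=15): L=45 R=26
Round 4 (k=25): L=26 R=188
Round 5 (k=49): L=188 R=25

Answer: 188 25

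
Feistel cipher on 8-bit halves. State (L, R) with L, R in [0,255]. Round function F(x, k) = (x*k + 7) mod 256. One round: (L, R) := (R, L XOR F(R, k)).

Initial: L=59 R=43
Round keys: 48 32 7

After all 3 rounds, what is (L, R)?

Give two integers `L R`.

Round 1 (k=48): L=43 R=44
Round 2 (k=32): L=44 R=172
Round 3 (k=7): L=172 R=151

Answer: 172 151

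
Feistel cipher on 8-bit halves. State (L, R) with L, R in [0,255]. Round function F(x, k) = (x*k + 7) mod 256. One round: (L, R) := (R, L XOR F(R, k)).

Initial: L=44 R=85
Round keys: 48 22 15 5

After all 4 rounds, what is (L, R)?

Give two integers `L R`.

Answer: 224 235

Derivation:
Round 1 (k=48): L=85 R=219
Round 2 (k=22): L=219 R=140
Round 3 (k=15): L=140 R=224
Round 4 (k=5): L=224 R=235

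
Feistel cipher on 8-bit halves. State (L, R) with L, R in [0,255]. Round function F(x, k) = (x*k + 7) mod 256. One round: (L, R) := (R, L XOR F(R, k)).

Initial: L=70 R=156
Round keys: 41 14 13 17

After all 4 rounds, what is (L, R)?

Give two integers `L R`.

Answer: 97 41

Derivation:
Round 1 (k=41): L=156 R=69
Round 2 (k=14): L=69 R=81
Round 3 (k=13): L=81 R=97
Round 4 (k=17): L=97 R=41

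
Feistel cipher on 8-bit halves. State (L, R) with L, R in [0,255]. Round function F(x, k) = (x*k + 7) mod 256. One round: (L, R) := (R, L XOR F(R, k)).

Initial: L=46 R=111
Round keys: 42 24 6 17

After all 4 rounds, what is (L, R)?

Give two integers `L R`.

Round 1 (k=42): L=111 R=19
Round 2 (k=24): L=19 R=160
Round 3 (k=6): L=160 R=212
Round 4 (k=17): L=212 R=187

Answer: 212 187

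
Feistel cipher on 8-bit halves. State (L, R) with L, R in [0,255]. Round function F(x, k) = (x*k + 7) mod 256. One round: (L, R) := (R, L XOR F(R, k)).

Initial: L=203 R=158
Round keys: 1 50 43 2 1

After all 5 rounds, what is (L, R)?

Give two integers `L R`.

Answer: 10 153

Derivation:
Round 1 (k=1): L=158 R=110
Round 2 (k=50): L=110 R=29
Round 3 (k=43): L=29 R=136
Round 4 (k=2): L=136 R=10
Round 5 (k=1): L=10 R=153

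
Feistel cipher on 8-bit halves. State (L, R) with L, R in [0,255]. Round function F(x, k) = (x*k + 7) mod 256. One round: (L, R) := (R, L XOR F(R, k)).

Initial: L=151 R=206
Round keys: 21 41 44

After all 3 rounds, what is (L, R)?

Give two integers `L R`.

Round 1 (k=21): L=206 R=122
Round 2 (k=41): L=122 R=95
Round 3 (k=44): L=95 R=33

Answer: 95 33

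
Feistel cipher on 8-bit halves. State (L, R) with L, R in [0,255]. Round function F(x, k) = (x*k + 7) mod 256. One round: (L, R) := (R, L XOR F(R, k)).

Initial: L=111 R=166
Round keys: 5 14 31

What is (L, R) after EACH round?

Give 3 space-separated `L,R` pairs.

Answer: 166,42 42,245 245,152

Derivation:
Round 1 (k=5): L=166 R=42
Round 2 (k=14): L=42 R=245
Round 3 (k=31): L=245 R=152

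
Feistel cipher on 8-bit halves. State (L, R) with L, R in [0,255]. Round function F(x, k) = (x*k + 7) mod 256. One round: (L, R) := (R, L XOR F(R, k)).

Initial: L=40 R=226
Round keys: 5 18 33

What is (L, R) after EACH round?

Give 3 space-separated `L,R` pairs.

Round 1 (k=5): L=226 R=89
Round 2 (k=18): L=89 R=171
Round 3 (k=33): L=171 R=75

Answer: 226,89 89,171 171,75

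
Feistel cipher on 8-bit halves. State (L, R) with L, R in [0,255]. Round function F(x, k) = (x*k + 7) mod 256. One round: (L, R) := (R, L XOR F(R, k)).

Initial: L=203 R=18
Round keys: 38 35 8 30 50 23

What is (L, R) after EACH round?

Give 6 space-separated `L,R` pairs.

Round 1 (k=38): L=18 R=120
Round 2 (k=35): L=120 R=125
Round 3 (k=8): L=125 R=151
Round 4 (k=30): L=151 R=196
Round 5 (k=50): L=196 R=216
Round 6 (k=23): L=216 R=171

Answer: 18,120 120,125 125,151 151,196 196,216 216,171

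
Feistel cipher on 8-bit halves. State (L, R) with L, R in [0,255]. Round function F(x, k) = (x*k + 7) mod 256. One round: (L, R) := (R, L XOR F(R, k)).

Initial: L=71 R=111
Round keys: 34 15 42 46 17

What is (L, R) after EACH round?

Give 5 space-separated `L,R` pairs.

Answer: 111,130 130,202 202,169 169,175 175,15

Derivation:
Round 1 (k=34): L=111 R=130
Round 2 (k=15): L=130 R=202
Round 3 (k=42): L=202 R=169
Round 4 (k=46): L=169 R=175
Round 5 (k=17): L=175 R=15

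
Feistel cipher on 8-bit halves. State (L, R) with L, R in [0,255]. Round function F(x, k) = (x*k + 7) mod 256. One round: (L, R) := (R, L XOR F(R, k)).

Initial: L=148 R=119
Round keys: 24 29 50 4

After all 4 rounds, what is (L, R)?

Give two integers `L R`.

Round 1 (k=24): L=119 R=187
Round 2 (k=29): L=187 R=65
Round 3 (k=50): L=65 R=2
Round 4 (k=4): L=2 R=78

Answer: 2 78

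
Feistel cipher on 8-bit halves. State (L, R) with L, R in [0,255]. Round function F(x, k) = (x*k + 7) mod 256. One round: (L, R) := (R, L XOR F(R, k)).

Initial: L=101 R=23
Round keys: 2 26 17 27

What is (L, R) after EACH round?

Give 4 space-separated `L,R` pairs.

Round 1 (k=2): L=23 R=80
Round 2 (k=26): L=80 R=48
Round 3 (k=17): L=48 R=103
Round 4 (k=27): L=103 R=212

Answer: 23,80 80,48 48,103 103,212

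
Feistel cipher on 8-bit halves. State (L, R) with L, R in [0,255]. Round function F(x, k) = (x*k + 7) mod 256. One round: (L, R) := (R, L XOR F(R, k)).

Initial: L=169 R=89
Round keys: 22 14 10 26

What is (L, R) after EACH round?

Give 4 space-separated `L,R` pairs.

Round 1 (k=22): L=89 R=4
Round 2 (k=14): L=4 R=102
Round 3 (k=10): L=102 R=7
Round 4 (k=26): L=7 R=219

Answer: 89,4 4,102 102,7 7,219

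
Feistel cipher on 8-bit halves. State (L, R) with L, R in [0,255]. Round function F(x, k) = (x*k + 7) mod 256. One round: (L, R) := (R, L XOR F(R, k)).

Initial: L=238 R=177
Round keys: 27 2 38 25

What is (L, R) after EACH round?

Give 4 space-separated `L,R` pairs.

Answer: 177,92 92,14 14,71 71,248

Derivation:
Round 1 (k=27): L=177 R=92
Round 2 (k=2): L=92 R=14
Round 3 (k=38): L=14 R=71
Round 4 (k=25): L=71 R=248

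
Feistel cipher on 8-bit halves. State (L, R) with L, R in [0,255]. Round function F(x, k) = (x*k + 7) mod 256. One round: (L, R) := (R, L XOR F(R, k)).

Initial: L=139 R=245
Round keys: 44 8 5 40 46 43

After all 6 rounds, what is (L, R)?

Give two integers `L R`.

Answer: 148 62

Derivation:
Round 1 (k=44): L=245 R=168
Round 2 (k=8): L=168 R=178
Round 3 (k=5): L=178 R=41
Round 4 (k=40): L=41 R=221
Round 5 (k=46): L=221 R=148
Round 6 (k=43): L=148 R=62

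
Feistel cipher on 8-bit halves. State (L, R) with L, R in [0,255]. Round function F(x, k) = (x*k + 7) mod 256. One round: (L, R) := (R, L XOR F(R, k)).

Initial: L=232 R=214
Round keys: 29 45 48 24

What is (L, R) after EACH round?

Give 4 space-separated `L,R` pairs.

Round 1 (k=29): L=214 R=173
Round 2 (k=45): L=173 R=166
Round 3 (k=48): L=166 R=138
Round 4 (k=24): L=138 R=81

Answer: 214,173 173,166 166,138 138,81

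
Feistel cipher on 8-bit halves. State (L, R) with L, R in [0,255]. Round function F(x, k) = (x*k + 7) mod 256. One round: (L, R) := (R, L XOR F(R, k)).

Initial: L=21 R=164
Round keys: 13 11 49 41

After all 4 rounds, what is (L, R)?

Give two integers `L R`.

Answer: 242 12

Derivation:
Round 1 (k=13): L=164 R=78
Round 2 (k=11): L=78 R=197
Round 3 (k=49): L=197 R=242
Round 4 (k=41): L=242 R=12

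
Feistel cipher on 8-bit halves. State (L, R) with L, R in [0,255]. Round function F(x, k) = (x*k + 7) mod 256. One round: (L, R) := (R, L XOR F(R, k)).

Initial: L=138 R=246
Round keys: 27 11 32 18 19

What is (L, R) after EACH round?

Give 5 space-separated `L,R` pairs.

Round 1 (k=27): L=246 R=115
Round 2 (k=11): L=115 R=14
Round 3 (k=32): L=14 R=180
Round 4 (k=18): L=180 R=161
Round 5 (k=19): L=161 R=78

Answer: 246,115 115,14 14,180 180,161 161,78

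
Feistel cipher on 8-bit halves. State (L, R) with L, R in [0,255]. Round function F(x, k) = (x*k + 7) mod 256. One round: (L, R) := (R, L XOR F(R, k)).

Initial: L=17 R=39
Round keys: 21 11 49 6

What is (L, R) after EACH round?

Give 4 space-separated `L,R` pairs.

Round 1 (k=21): L=39 R=43
Round 2 (k=11): L=43 R=199
Round 3 (k=49): L=199 R=53
Round 4 (k=6): L=53 R=130

Answer: 39,43 43,199 199,53 53,130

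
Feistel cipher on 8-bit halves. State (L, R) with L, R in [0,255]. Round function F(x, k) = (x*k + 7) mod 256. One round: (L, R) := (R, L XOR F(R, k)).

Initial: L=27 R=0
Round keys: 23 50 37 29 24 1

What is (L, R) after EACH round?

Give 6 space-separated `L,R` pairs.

Answer: 0,28 28,127 127,126 126,50 50,201 201,226

Derivation:
Round 1 (k=23): L=0 R=28
Round 2 (k=50): L=28 R=127
Round 3 (k=37): L=127 R=126
Round 4 (k=29): L=126 R=50
Round 5 (k=24): L=50 R=201
Round 6 (k=1): L=201 R=226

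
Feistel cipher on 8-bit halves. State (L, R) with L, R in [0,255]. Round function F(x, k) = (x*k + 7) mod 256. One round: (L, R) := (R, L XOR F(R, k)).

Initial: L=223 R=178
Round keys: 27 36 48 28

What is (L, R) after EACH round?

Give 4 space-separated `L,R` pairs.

Answer: 178,18 18,61 61,101 101,46

Derivation:
Round 1 (k=27): L=178 R=18
Round 2 (k=36): L=18 R=61
Round 3 (k=48): L=61 R=101
Round 4 (k=28): L=101 R=46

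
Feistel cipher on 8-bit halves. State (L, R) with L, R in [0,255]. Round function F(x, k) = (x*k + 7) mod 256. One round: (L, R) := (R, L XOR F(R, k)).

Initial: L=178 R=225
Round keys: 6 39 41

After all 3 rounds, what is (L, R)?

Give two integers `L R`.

Round 1 (k=6): L=225 R=255
Round 2 (k=39): L=255 R=1
Round 3 (k=41): L=1 R=207

Answer: 1 207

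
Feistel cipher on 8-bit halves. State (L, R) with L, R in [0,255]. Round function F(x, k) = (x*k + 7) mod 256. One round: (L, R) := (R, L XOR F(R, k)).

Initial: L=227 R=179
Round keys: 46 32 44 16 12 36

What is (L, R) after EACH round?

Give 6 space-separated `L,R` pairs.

Round 1 (k=46): L=179 R=210
Round 2 (k=32): L=210 R=244
Round 3 (k=44): L=244 R=37
Round 4 (k=16): L=37 R=163
Round 5 (k=12): L=163 R=142
Round 6 (k=36): L=142 R=92

Answer: 179,210 210,244 244,37 37,163 163,142 142,92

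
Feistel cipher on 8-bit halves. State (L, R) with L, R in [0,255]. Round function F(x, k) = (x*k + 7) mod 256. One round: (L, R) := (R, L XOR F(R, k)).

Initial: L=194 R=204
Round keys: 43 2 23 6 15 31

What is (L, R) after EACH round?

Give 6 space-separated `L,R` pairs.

Answer: 204,137 137,213 213,163 163,12 12,24 24,227

Derivation:
Round 1 (k=43): L=204 R=137
Round 2 (k=2): L=137 R=213
Round 3 (k=23): L=213 R=163
Round 4 (k=6): L=163 R=12
Round 5 (k=15): L=12 R=24
Round 6 (k=31): L=24 R=227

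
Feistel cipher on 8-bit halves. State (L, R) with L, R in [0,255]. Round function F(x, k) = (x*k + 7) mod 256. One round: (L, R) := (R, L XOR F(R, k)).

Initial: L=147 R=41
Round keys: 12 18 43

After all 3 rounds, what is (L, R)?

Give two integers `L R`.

Answer: 238 97

Derivation:
Round 1 (k=12): L=41 R=96
Round 2 (k=18): L=96 R=238
Round 3 (k=43): L=238 R=97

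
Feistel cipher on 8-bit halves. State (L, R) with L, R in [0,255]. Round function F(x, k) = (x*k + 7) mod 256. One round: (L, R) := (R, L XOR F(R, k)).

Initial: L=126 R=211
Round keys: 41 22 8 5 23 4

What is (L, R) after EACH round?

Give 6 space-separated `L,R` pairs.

Round 1 (k=41): L=211 R=172
Round 2 (k=22): L=172 R=28
Round 3 (k=8): L=28 R=75
Round 4 (k=5): L=75 R=98
Round 5 (k=23): L=98 R=158
Round 6 (k=4): L=158 R=29

Answer: 211,172 172,28 28,75 75,98 98,158 158,29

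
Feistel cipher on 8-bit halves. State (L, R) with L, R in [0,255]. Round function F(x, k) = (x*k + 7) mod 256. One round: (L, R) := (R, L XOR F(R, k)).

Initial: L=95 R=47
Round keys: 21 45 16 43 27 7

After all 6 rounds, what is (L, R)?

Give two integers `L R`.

Answer: 143 234

Derivation:
Round 1 (k=21): L=47 R=189
Round 2 (k=45): L=189 R=111
Round 3 (k=16): L=111 R=74
Round 4 (k=43): L=74 R=26
Round 5 (k=27): L=26 R=143
Round 6 (k=7): L=143 R=234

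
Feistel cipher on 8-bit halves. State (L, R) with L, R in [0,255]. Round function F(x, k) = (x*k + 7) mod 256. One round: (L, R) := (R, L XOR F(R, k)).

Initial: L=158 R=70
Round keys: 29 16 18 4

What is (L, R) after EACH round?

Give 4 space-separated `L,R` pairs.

Answer: 70,107 107,241 241,146 146,190

Derivation:
Round 1 (k=29): L=70 R=107
Round 2 (k=16): L=107 R=241
Round 3 (k=18): L=241 R=146
Round 4 (k=4): L=146 R=190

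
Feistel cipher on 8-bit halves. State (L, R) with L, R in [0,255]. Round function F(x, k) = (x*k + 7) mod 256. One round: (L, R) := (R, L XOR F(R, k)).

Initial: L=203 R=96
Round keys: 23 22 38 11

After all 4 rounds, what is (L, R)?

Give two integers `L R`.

Round 1 (k=23): L=96 R=108
Round 2 (k=22): L=108 R=47
Round 3 (k=38): L=47 R=109
Round 4 (k=11): L=109 R=153

Answer: 109 153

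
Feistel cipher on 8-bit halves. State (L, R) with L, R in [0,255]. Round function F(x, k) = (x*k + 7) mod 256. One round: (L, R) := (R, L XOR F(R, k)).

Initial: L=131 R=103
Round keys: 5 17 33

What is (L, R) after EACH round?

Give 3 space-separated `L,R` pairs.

Answer: 103,137 137,71 71,167

Derivation:
Round 1 (k=5): L=103 R=137
Round 2 (k=17): L=137 R=71
Round 3 (k=33): L=71 R=167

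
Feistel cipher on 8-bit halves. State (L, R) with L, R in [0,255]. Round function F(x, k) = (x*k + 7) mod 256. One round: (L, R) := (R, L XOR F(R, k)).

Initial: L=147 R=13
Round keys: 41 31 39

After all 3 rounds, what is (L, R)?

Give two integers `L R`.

Round 1 (k=41): L=13 R=143
Round 2 (k=31): L=143 R=85
Round 3 (k=39): L=85 R=117

Answer: 85 117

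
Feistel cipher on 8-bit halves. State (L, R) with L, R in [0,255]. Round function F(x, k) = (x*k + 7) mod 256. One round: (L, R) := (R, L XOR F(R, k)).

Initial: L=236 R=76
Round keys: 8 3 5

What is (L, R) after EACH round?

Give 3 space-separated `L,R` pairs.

Round 1 (k=8): L=76 R=139
Round 2 (k=3): L=139 R=228
Round 3 (k=5): L=228 R=240

Answer: 76,139 139,228 228,240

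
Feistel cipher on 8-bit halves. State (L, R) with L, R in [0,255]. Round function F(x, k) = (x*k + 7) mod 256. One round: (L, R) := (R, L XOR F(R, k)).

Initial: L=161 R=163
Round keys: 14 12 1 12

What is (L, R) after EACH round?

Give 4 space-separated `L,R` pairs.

Round 1 (k=14): L=163 R=80
Round 2 (k=12): L=80 R=100
Round 3 (k=1): L=100 R=59
Round 4 (k=12): L=59 R=175

Answer: 163,80 80,100 100,59 59,175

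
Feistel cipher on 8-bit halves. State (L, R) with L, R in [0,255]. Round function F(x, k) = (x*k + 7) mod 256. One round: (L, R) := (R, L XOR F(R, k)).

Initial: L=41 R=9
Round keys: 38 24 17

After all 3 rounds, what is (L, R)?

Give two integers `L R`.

Round 1 (k=38): L=9 R=116
Round 2 (k=24): L=116 R=238
Round 3 (k=17): L=238 R=161

Answer: 238 161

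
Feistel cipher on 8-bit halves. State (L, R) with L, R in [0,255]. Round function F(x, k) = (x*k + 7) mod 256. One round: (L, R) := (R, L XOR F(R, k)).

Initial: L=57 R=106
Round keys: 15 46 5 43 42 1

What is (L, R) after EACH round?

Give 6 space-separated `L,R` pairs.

Round 1 (k=15): L=106 R=4
Round 2 (k=46): L=4 R=213
Round 3 (k=5): L=213 R=52
Round 4 (k=43): L=52 R=22
Round 5 (k=42): L=22 R=151
Round 6 (k=1): L=151 R=136

Answer: 106,4 4,213 213,52 52,22 22,151 151,136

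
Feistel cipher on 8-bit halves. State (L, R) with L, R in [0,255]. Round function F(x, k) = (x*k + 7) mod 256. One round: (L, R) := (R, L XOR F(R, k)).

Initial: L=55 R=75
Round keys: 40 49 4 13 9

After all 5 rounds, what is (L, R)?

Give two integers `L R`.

Answer: 94 202

Derivation:
Round 1 (k=40): L=75 R=136
Round 2 (k=49): L=136 R=68
Round 3 (k=4): L=68 R=159
Round 4 (k=13): L=159 R=94
Round 5 (k=9): L=94 R=202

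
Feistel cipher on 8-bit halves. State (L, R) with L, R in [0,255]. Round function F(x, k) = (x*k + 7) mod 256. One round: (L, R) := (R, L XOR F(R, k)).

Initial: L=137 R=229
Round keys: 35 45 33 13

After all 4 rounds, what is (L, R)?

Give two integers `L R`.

Answer: 25 147

Derivation:
Round 1 (k=35): L=229 R=223
Round 2 (k=45): L=223 R=223
Round 3 (k=33): L=223 R=25
Round 4 (k=13): L=25 R=147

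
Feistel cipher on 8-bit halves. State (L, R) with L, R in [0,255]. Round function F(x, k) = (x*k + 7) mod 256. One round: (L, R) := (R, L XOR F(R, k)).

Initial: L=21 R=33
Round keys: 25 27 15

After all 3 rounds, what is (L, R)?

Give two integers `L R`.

Answer: 223 77

Derivation:
Round 1 (k=25): L=33 R=85
Round 2 (k=27): L=85 R=223
Round 3 (k=15): L=223 R=77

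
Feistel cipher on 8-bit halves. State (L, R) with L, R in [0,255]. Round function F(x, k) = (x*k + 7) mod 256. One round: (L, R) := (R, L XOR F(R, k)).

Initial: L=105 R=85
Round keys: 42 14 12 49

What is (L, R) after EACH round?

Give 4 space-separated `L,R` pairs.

Answer: 85,144 144,178 178,207 207,20

Derivation:
Round 1 (k=42): L=85 R=144
Round 2 (k=14): L=144 R=178
Round 3 (k=12): L=178 R=207
Round 4 (k=49): L=207 R=20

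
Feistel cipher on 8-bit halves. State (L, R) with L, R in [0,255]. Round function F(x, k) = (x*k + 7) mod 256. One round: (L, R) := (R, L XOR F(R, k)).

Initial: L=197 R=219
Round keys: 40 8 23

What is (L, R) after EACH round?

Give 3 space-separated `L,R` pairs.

Round 1 (k=40): L=219 R=250
Round 2 (k=8): L=250 R=12
Round 3 (k=23): L=12 R=225

Answer: 219,250 250,12 12,225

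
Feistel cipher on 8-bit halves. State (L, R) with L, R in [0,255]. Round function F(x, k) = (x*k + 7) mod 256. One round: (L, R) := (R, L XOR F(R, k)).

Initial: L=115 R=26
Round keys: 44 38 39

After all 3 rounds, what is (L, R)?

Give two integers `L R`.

Answer: 213 118

Derivation:
Round 1 (k=44): L=26 R=12
Round 2 (k=38): L=12 R=213
Round 3 (k=39): L=213 R=118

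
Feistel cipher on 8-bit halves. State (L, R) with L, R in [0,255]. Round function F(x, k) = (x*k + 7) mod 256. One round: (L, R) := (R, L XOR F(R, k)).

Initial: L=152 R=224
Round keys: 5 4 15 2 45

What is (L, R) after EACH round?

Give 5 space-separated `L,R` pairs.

Round 1 (k=5): L=224 R=255
Round 2 (k=4): L=255 R=227
Round 3 (k=15): L=227 R=171
Round 4 (k=2): L=171 R=190
Round 5 (k=45): L=190 R=198

Answer: 224,255 255,227 227,171 171,190 190,198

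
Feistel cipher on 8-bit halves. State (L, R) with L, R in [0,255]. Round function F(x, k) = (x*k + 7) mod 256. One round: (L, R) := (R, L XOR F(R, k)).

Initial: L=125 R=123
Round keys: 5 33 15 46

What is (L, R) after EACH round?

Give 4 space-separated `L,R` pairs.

Round 1 (k=5): L=123 R=19
Round 2 (k=33): L=19 R=1
Round 3 (k=15): L=1 R=5
Round 4 (k=46): L=5 R=236

Answer: 123,19 19,1 1,5 5,236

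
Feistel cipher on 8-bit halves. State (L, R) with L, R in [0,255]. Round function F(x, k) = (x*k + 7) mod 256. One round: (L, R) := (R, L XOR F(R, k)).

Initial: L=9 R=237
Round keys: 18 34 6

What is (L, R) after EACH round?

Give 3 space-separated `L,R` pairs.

Round 1 (k=18): L=237 R=184
Round 2 (k=34): L=184 R=154
Round 3 (k=6): L=154 R=27

Answer: 237,184 184,154 154,27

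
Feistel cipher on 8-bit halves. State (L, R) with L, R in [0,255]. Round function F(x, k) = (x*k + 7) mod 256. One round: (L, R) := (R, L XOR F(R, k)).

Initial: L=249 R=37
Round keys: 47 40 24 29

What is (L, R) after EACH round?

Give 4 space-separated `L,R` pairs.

Round 1 (k=47): L=37 R=43
Round 2 (k=40): L=43 R=154
Round 3 (k=24): L=154 R=92
Round 4 (k=29): L=92 R=233

Answer: 37,43 43,154 154,92 92,233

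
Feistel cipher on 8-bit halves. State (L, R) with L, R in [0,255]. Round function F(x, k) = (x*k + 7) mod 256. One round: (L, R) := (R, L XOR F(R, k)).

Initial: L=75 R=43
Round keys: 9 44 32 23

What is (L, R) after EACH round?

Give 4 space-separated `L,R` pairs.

Answer: 43,193 193,24 24,198 198,201

Derivation:
Round 1 (k=9): L=43 R=193
Round 2 (k=44): L=193 R=24
Round 3 (k=32): L=24 R=198
Round 4 (k=23): L=198 R=201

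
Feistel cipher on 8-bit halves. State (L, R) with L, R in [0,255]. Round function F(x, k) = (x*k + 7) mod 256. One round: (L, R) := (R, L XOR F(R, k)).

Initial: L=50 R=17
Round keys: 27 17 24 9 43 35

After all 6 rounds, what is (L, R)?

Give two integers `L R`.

Round 1 (k=27): L=17 R=224
Round 2 (k=17): L=224 R=246
Round 3 (k=24): L=246 R=247
Round 4 (k=9): L=247 R=64
Round 5 (k=43): L=64 R=48
Round 6 (k=35): L=48 R=215

Answer: 48 215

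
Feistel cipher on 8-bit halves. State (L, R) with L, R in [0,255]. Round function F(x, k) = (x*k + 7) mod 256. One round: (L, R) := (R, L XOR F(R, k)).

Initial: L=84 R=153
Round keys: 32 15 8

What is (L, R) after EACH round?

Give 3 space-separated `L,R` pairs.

Round 1 (k=32): L=153 R=115
Round 2 (k=15): L=115 R=93
Round 3 (k=8): L=93 R=156

Answer: 153,115 115,93 93,156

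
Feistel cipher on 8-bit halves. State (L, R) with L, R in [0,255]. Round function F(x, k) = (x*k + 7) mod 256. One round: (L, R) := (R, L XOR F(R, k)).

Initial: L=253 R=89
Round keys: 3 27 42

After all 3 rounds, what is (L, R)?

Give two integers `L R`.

Round 1 (k=3): L=89 R=239
Round 2 (k=27): L=239 R=101
Round 3 (k=42): L=101 R=118

Answer: 101 118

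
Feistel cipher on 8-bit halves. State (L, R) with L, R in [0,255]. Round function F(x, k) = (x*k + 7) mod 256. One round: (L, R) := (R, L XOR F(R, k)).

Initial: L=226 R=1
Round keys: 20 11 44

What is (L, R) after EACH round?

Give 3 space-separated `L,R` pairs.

Round 1 (k=20): L=1 R=249
Round 2 (k=11): L=249 R=187
Round 3 (k=44): L=187 R=210

Answer: 1,249 249,187 187,210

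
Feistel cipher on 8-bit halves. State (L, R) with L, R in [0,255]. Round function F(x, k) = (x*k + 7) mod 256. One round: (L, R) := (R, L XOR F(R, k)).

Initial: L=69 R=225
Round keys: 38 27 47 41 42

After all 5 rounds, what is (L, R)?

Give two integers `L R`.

Answer: 206 50

Derivation:
Round 1 (k=38): L=225 R=40
Round 2 (k=27): L=40 R=222
Round 3 (k=47): L=222 R=225
Round 4 (k=41): L=225 R=206
Round 5 (k=42): L=206 R=50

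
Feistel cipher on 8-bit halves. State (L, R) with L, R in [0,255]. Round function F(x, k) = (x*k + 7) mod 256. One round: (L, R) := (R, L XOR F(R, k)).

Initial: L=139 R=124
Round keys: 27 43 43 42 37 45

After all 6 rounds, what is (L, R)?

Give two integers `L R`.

Round 1 (k=27): L=124 R=144
Round 2 (k=43): L=144 R=75
Round 3 (k=43): L=75 R=48
Round 4 (k=42): L=48 R=172
Round 5 (k=37): L=172 R=211
Round 6 (k=45): L=211 R=178

Answer: 211 178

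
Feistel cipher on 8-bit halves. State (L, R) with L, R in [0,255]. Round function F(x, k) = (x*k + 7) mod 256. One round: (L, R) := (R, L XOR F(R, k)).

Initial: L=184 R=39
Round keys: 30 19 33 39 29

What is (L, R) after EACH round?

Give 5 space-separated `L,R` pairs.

Answer: 39,33 33,93 93,37 37,247 247,39

Derivation:
Round 1 (k=30): L=39 R=33
Round 2 (k=19): L=33 R=93
Round 3 (k=33): L=93 R=37
Round 4 (k=39): L=37 R=247
Round 5 (k=29): L=247 R=39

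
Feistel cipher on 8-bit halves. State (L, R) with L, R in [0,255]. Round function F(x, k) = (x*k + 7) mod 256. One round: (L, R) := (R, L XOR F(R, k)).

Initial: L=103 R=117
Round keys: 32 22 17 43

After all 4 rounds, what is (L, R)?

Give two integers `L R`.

Round 1 (k=32): L=117 R=192
Round 2 (k=22): L=192 R=242
Round 3 (k=17): L=242 R=217
Round 4 (k=43): L=217 R=136

Answer: 217 136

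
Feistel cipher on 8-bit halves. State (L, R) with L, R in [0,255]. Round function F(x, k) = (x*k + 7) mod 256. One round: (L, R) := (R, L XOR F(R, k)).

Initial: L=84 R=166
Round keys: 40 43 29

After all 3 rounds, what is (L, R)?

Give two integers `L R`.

Round 1 (k=40): L=166 R=163
Round 2 (k=43): L=163 R=206
Round 3 (k=29): L=206 R=254

Answer: 206 254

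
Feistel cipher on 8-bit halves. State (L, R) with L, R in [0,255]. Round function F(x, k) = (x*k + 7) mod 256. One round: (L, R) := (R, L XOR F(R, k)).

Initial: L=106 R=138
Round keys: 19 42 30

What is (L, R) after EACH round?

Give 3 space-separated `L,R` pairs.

Round 1 (k=19): L=138 R=47
Round 2 (k=42): L=47 R=55
Round 3 (k=30): L=55 R=86

Answer: 138,47 47,55 55,86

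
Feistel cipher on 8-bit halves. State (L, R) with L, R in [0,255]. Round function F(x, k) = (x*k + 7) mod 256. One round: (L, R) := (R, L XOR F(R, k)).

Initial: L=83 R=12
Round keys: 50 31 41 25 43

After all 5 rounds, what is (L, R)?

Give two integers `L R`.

Answer: 230 179

Derivation:
Round 1 (k=50): L=12 R=12
Round 2 (k=31): L=12 R=119
Round 3 (k=41): L=119 R=26
Round 4 (k=25): L=26 R=230
Round 5 (k=43): L=230 R=179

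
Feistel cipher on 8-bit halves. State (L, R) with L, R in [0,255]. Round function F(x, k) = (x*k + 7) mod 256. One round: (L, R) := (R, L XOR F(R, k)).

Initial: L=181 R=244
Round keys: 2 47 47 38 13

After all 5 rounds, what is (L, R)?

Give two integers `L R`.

Answer: 166 17

Derivation:
Round 1 (k=2): L=244 R=90
Round 2 (k=47): L=90 R=121
Round 3 (k=47): L=121 R=100
Round 4 (k=38): L=100 R=166
Round 5 (k=13): L=166 R=17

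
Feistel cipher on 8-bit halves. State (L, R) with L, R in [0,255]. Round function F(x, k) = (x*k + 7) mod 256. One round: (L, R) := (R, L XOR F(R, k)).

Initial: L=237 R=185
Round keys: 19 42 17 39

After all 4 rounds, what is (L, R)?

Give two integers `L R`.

Answer: 100 71

Derivation:
Round 1 (k=19): L=185 R=47
Round 2 (k=42): L=47 R=4
Round 3 (k=17): L=4 R=100
Round 4 (k=39): L=100 R=71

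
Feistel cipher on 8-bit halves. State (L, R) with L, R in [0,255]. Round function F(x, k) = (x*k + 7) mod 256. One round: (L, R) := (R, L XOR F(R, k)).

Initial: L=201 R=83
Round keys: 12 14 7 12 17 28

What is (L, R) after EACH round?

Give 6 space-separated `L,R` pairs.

Answer: 83,34 34,176 176,245 245,51 51,159 159,88

Derivation:
Round 1 (k=12): L=83 R=34
Round 2 (k=14): L=34 R=176
Round 3 (k=7): L=176 R=245
Round 4 (k=12): L=245 R=51
Round 5 (k=17): L=51 R=159
Round 6 (k=28): L=159 R=88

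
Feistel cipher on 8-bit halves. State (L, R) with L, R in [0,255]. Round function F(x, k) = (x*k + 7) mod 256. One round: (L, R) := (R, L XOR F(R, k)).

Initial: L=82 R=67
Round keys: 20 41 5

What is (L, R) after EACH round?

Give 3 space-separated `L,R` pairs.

Answer: 67,17 17,131 131,135

Derivation:
Round 1 (k=20): L=67 R=17
Round 2 (k=41): L=17 R=131
Round 3 (k=5): L=131 R=135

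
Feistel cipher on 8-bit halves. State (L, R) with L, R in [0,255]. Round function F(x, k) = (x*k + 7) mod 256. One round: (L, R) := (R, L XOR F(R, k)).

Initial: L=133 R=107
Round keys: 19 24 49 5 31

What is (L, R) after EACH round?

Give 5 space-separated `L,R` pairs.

Round 1 (k=19): L=107 R=125
Round 2 (k=24): L=125 R=212
Round 3 (k=49): L=212 R=230
Round 4 (k=5): L=230 R=81
Round 5 (k=31): L=81 R=48

Answer: 107,125 125,212 212,230 230,81 81,48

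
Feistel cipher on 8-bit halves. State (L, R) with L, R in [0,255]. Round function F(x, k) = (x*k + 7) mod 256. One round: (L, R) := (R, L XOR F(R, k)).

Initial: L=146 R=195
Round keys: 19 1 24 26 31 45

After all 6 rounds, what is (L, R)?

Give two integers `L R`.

Round 1 (k=19): L=195 R=18
Round 2 (k=1): L=18 R=218
Round 3 (k=24): L=218 R=101
Round 4 (k=26): L=101 R=147
Round 5 (k=31): L=147 R=177
Round 6 (k=45): L=177 R=183

Answer: 177 183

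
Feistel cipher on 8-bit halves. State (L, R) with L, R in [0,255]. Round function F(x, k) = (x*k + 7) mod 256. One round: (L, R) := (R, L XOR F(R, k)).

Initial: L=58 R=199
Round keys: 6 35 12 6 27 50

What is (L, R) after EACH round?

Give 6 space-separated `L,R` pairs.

Round 1 (k=6): L=199 R=139
Round 2 (k=35): L=139 R=207
Round 3 (k=12): L=207 R=48
Round 4 (k=6): L=48 R=232
Round 5 (k=27): L=232 R=79
Round 6 (k=50): L=79 R=157

Answer: 199,139 139,207 207,48 48,232 232,79 79,157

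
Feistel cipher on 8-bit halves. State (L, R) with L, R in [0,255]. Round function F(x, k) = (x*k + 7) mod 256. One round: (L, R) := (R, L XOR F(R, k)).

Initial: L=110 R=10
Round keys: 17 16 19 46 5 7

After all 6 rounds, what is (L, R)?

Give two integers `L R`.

Answer: 158 177

Derivation:
Round 1 (k=17): L=10 R=223
Round 2 (k=16): L=223 R=253
Round 3 (k=19): L=253 R=17
Round 4 (k=46): L=17 R=232
Round 5 (k=5): L=232 R=158
Round 6 (k=7): L=158 R=177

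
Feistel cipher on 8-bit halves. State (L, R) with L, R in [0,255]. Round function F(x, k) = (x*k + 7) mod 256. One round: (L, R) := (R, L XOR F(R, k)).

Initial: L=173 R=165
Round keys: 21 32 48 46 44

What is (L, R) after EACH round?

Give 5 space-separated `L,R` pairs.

Answer: 165,61 61,2 2,90 90,49 49,41

Derivation:
Round 1 (k=21): L=165 R=61
Round 2 (k=32): L=61 R=2
Round 3 (k=48): L=2 R=90
Round 4 (k=46): L=90 R=49
Round 5 (k=44): L=49 R=41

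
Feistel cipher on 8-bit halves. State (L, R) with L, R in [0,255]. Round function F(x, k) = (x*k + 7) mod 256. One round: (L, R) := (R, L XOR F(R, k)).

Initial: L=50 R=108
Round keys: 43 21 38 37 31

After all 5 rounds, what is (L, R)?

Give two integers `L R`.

Round 1 (k=43): L=108 R=25
Round 2 (k=21): L=25 R=120
Round 3 (k=38): L=120 R=206
Round 4 (k=37): L=206 R=181
Round 5 (k=31): L=181 R=60

Answer: 181 60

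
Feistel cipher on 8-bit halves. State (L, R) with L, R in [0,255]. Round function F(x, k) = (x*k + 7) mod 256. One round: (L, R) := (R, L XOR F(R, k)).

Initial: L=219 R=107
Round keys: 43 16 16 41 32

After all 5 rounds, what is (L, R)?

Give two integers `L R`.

Answer: 95 251

Derivation:
Round 1 (k=43): L=107 R=219
Round 2 (k=16): L=219 R=220
Round 3 (k=16): L=220 R=28
Round 4 (k=41): L=28 R=95
Round 5 (k=32): L=95 R=251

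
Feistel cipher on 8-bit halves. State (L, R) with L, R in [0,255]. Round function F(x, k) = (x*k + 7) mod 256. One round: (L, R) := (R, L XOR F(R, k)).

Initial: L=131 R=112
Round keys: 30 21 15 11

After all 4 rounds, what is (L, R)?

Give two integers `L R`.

Round 1 (k=30): L=112 R=164
Round 2 (k=21): L=164 R=11
Round 3 (k=15): L=11 R=8
Round 4 (k=11): L=8 R=84

Answer: 8 84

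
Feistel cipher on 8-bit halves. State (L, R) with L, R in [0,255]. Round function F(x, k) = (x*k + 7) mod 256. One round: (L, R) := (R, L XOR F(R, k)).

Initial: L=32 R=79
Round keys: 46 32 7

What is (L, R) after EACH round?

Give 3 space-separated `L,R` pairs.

Answer: 79,25 25,104 104,198

Derivation:
Round 1 (k=46): L=79 R=25
Round 2 (k=32): L=25 R=104
Round 3 (k=7): L=104 R=198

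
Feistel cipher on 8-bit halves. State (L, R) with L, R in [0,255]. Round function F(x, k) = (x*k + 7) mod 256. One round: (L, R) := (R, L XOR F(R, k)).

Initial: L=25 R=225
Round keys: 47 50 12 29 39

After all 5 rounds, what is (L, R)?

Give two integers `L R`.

Round 1 (k=47): L=225 R=79
Round 2 (k=50): L=79 R=148
Round 3 (k=12): L=148 R=184
Round 4 (k=29): L=184 R=75
Round 5 (k=39): L=75 R=204

Answer: 75 204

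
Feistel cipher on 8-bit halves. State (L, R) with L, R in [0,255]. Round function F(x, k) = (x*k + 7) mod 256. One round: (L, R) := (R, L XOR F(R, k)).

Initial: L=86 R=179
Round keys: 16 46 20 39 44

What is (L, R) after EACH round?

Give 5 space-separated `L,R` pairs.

Answer: 179,97 97,198 198,30 30,95 95,69

Derivation:
Round 1 (k=16): L=179 R=97
Round 2 (k=46): L=97 R=198
Round 3 (k=20): L=198 R=30
Round 4 (k=39): L=30 R=95
Round 5 (k=44): L=95 R=69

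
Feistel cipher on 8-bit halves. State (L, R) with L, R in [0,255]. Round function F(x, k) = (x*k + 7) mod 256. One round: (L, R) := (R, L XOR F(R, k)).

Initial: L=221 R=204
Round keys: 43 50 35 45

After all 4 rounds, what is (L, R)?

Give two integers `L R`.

Round 1 (k=43): L=204 R=150
Round 2 (k=50): L=150 R=159
Round 3 (k=35): L=159 R=82
Round 4 (k=45): L=82 R=238

Answer: 82 238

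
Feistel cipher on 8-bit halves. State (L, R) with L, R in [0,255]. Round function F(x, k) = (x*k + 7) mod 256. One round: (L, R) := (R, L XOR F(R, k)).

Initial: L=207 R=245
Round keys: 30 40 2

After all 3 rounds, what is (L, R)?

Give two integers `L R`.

Answer: 34 57

Derivation:
Round 1 (k=30): L=245 R=114
Round 2 (k=40): L=114 R=34
Round 3 (k=2): L=34 R=57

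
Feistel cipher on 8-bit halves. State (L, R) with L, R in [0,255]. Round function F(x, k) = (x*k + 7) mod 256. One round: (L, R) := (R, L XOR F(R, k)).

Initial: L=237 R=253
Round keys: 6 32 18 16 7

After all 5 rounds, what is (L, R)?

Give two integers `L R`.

Answer: 205 33

Derivation:
Round 1 (k=6): L=253 R=24
Round 2 (k=32): L=24 R=250
Round 3 (k=18): L=250 R=131
Round 4 (k=16): L=131 R=205
Round 5 (k=7): L=205 R=33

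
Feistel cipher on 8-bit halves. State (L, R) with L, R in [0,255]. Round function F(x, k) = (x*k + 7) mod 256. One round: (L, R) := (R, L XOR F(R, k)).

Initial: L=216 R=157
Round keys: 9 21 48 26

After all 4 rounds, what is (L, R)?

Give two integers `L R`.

Round 1 (k=9): L=157 R=84
Round 2 (k=21): L=84 R=118
Round 3 (k=48): L=118 R=115
Round 4 (k=26): L=115 R=195

Answer: 115 195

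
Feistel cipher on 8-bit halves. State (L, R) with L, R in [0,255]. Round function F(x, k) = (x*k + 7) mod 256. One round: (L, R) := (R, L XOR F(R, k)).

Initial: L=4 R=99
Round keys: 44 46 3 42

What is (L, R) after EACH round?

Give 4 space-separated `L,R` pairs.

Round 1 (k=44): L=99 R=15
Round 2 (k=46): L=15 R=218
Round 3 (k=3): L=218 R=154
Round 4 (k=42): L=154 R=145

Answer: 99,15 15,218 218,154 154,145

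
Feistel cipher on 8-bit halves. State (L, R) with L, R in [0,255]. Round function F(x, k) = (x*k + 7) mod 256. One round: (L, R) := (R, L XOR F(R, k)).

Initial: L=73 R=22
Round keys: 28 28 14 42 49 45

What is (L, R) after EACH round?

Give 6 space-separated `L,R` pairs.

Round 1 (k=28): L=22 R=38
Round 2 (k=28): L=38 R=57
Round 3 (k=14): L=57 R=3
Round 4 (k=42): L=3 R=188
Round 5 (k=49): L=188 R=0
Round 6 (k=45): L=0 R=187

Answer: 22,38 38,57 57,3 3,188 188,0 0,187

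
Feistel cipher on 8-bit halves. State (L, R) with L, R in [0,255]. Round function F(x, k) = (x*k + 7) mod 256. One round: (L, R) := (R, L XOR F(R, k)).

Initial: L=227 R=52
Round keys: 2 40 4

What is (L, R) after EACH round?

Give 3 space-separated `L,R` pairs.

Answer: 52,140 140,211 211,223

Derivation:
Round 1 (k=2): L=52 R=140
Round 2 (k=40): L=140 R=211
Round 3 (k=4): L=211 R=223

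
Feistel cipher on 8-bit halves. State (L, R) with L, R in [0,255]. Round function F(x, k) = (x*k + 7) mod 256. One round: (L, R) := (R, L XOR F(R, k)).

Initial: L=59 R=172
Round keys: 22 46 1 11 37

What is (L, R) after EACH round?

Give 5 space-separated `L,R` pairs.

Answer: 172,244 244,115 115,142 142,82 82,111

Derivation:
Round 1 (k=22): L=172 R=244
Round 2 (k=46): L=244 R=115
Round 3 (k=1): L=115 R=142
Round 4 (k=11): L=142 R=82
Round 5 (k=37): L=82 R=111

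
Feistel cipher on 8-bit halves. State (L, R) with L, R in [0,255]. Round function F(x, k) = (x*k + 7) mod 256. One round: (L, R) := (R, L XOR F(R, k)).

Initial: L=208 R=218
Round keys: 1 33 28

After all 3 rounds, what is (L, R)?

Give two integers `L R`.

Answer: 130 14

Derivation:
Round 1 (k=1): L=218 R=49
Round 2 (k=33): L=49 R=130
Round 3 (k=28): L=130 R=14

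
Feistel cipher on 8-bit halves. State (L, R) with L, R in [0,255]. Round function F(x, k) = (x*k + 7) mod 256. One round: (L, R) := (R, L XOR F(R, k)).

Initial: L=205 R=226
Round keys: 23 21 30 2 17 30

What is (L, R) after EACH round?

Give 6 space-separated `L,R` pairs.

Answer: 226,152 152,157 157,245 245,108 108,198 198,87

Derivation:
Round 1 (k=23): L=226 R=152
Round 2 (k=21): L=152 R=157
Round 3 (k=30): L=157 R=245
Round 4 (k=2): L=245 R=108
Round 5 (k=17): L=108 R=198
Round 6 (k=30): L=198 R=87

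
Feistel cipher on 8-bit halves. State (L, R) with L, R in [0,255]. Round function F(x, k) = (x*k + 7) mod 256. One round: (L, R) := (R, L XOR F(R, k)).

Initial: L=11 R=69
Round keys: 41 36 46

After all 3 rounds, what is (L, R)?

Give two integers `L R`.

Round 1 (k=41): L=69 R=31
Round 2 (k=36): L=31 R=38
Round 3 (k=46): L=38 R=196

Answer: 38 196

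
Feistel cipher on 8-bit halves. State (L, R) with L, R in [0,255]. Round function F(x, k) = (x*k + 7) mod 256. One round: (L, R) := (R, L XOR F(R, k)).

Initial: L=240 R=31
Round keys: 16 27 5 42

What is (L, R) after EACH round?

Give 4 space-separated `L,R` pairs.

Answer: 31,7 7,219 219,73 73,218

Derivation:
Round 1 (k=16): L=31 R=7
Round 2 (k=27): L=7 R=219
Round 3 (k=5): L=219 R=73
Round 4 (k=42): L=73 R=218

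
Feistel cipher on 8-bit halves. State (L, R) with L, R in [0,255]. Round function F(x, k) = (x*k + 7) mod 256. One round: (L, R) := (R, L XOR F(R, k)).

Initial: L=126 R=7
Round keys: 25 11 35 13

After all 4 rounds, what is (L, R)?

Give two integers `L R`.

Round 1 (k=25): L=7 R=200
Round 2 (k=11): L=200 R=152
Round 3 (k=35): L=152 R=7
Round 4 (k=13): L=7 R=250

Answer: 7 250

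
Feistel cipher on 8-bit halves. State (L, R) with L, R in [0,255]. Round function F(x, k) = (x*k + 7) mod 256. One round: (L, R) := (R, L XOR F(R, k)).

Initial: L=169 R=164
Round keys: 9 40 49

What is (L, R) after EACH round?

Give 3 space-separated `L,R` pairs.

Answer: 164,98 98,243 243,232

Derivation:
Round 1 (k=9): L=164 R=98
Round 2 (k=40): L=98 R=243
Round 3 (k=49): L=243 R=232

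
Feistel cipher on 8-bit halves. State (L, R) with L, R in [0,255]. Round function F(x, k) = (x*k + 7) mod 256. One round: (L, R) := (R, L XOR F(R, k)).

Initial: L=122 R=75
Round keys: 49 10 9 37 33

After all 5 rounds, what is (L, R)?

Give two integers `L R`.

Answer: 178 66

Derivation:
Round 1 (k=49): L=75 R=24
Round 2 (k=10): L=24 R=188
Round 3 (k=9): L=188 R=187
Round 4 (k=37): L=187 R=178
Round 5 (k=33): L=178 R=66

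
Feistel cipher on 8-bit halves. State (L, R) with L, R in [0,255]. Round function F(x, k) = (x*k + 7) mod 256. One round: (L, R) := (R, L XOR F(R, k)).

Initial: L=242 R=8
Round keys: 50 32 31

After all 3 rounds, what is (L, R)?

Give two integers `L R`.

Answer: 175 93

Derivation:
Round 1 (k=50): L=8 R=101
Round 2 (k=32): L=101 R=175
Round 3 (k=31): L=175 R=93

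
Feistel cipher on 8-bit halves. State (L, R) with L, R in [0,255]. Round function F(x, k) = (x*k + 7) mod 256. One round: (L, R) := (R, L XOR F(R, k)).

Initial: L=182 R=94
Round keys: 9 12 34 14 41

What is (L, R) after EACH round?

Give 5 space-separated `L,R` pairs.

Answer: 94,227 227,245 245,114 114,182 182,95

Derivation:
Round 1 (k=9): L=94 R=227
Round 2 (k=12): L=227 R=245
Round 3 (k=34): L=245 R=114
Round 4 (k=14): L=114 R=182
Round 5 (k=41): L=182 R=95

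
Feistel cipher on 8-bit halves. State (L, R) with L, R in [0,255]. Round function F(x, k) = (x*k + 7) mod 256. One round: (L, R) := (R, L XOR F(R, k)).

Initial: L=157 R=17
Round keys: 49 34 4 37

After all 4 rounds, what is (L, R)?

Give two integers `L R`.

Round 1 (k=49): L=17 R=213
Round 2 (k=34): L=213 R=64
Round 3 (k=4): L=64 R=210
Round 4 (k=37): L=210 R=33

Answer: 210 33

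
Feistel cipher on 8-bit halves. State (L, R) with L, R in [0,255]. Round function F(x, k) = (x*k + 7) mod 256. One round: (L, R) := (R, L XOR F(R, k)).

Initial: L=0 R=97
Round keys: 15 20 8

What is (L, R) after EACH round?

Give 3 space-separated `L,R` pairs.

Answer: 97,182 182,94 94,65

Derivation:
Round 1 (k=15): L=97 R=182
Round 2 (k=20): L=182 R=94
Round 3 (k=8): L=94 R=65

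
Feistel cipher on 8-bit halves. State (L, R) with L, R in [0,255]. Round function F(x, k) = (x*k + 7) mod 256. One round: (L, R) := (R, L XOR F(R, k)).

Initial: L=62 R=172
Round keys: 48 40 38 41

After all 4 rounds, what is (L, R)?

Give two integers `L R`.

Answer: 128 196

Derivation:
Round 1 (k=48): L=172 R=121
Round 2 (k=40): L=121 R=67
Round 3 (k=38): L=67 R=128
Round 4 (k=41): L=128 R=196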